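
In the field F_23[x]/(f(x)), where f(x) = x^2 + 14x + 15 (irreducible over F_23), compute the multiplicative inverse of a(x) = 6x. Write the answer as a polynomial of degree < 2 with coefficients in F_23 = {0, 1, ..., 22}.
a(x)^(-1) ≡ 12x + 7 (mod f(x))

Since f is irreducible over F_23, F_23[x]/(f) is a field and a(x) ≠ 0 has an inverse. Apply the extended Euclidean algorithm to f(x) and a(x) in F_23[x]: f(x) = (4x + 10)·a(x) + (15). The last nonzero remainder is the constant 15 = gcd(f, a) in F_23. Back-substituting through the division chain expresses 15 = s(x)·a(x) + t(x)·f(x) with s(x) ≡ 19x + 13 (mod f), so (19x + 13)·a(x) ≡ 15 (mod f). Multiplying by 15^(-1) ≡ 20 in F_23 gives a(x)^(-1) ≡ 20·(19x + 13) ≡ 12x + 7 (mod f). Check: (6x)·(12x + 7) = 3x^2 + 19x ≡ 1 (mod x^2 + 14x + 15).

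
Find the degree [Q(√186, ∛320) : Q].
[Q(√186, ∛320) : Q] = 6

Let L = Q(√186, ∛320). Since Q(√186) ⊂ L and [Q(√186):Q] = 2, the tower law gives 2 | [L:Q]. Likewise Q(∛320) ⊂ L with [Q(∛320):Q] = 3 (because 320 is not a perfect cube), so 3 | [L:Q]. As gcd(2,3) = 1, [L:Q] is divisible by 6. Conversely L is generated over Q by √186 and ∛320, so [L:Q] ≤ 2·3 = 6. Therefore [Q(√186, ∛320) : Q] = 6.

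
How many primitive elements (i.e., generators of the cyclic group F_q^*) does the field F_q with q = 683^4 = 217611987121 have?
There are φ(217611987120) = 48364646400 primitive elements

F_q^* is cyclic of order q - 1 = 217611987120. A cyclic group of order m has exactly φ(m) generators. Here m = 217611987120 = 2^4 · 3^2 · 5 · 11 · 19 · 31 · 46649, so the number of primitive elements is φ(217611987120) = 48364646400.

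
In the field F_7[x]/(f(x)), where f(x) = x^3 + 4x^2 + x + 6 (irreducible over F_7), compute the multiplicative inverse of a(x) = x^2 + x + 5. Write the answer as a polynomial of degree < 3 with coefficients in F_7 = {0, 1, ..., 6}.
a(x)^(-1) ≡ 4x + 5 (mod f(x))

Since f is irreducible over F_7, F_7[x]/(f) is a field and a(x) ≠ 0 has an inverse. Apply the extended Euclidean algorithm to f(x) and a(x) in F_7[x]: f(x) = (x + 3)·a(x) + (5). The last nonzero remainder is the constant 5 = gcd(f, a) in F_7. Back-substituting through the division chain expresses 5 = s(x)·a(x) + t(x)·f(x) with s(x) ≡ 6x + 4 (mod f), so (6x + 4)·a(x) ≡ 5 (mod f). Multiplying by 5^(-1) ≡ 3 in F_7 gives a(x)^(-1) ≡ 3·(6x + 4) ≡ 4x + 5 (mod f). Check: (x^2 + x + 5)·(4x + 5) = 4x^3 + 2x^2 + 4x + 4 ≡ 1 (mod x^3 + 4x^2 + x + 6).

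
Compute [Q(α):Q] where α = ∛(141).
[Q(α):Q] = 3

The minimal polynomial of α is x^3 - 141, irreducible over Q since 141 is not a perfect cube (so x^3 - 141 has no rational root). Hence [Q(α):Q] = deg(m_α) = 3.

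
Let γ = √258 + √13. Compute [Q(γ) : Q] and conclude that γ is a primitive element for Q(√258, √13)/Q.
[Q(γ) : Q] = 4 (equivalently, Q(γ) = Q(√258, √13))

Obviously Q(γ) ⊆ Q(√258, √13), and [Q(√258, √13):Q] = 4 (since 258, 13 are distinct squarefree integers > 1 with 3354 not a perfect square). To show equality we compute the minimal polynomial of γ. From γ = √258 + √13: γ^2 = 258 + 2√(3354) + 13 = 271 + 2√(3354), so γ^2 - 271 = 2√(3354); squaring, (γ^2 - 271)^2 = 4·3354, i.e. γ^4 - 542γ^2 + 73441 - 13416 = 0, i.e. γ^4 - 542γ^2 + 60025 = 0. So γ is a root of x^4 - 542x^2 + 60025. This polynomial is irreducible over Q: it has no rational root (each ±√258 ± √13 is irrational), and any factorization into two quadratics over Q would force √(3354) ∈ Q (pairing opposite roots) or √258, √13 ∈ Q (other pairings), all impossible. Hence [Q(γ):Q] = 4 = [Q(√258, √13):Q], so Q(γ) = Q(√258, √13).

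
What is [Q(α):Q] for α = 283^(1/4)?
[Q(α):Q] = 4

α is a root of x^4 - 283. By Eisenstein's criterion at the prime p = 283 (which divides the constant term 283 but p^2 = 80089 does not, since 283 is squarefree), x^4 - 283 is irreducible over Q. Hence [Q(α):Q] = 4.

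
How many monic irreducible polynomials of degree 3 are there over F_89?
There are 234960 monic irreducible polynomials of degree 3 over F_89

Each element of F_{89^3} that lies in no proper subfield is a root of exactly one monic irreducible of degree 3 over F_89, and each such polynomial has 3 distinct roots in F_{89^3}. By Möbius inversion the count is N_89(3) = (1/3) Σ_{d|3} μ(3/d) · 89^d = (1/3)(μ(3)·89^1 + μ(1)·89^3) = 704880/3 = 234960.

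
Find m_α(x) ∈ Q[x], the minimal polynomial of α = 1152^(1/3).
m_α(x) = x^3 - 1152

α satisfies α^3 = 1152, so x^3 - 1152 annihilates α. By the rational root test, a rational root p/q (in lowest terms) of x^3 - 1152 would satisfy p^3 = 1152 q^3, forcing q = 1 and p^3 = 1152; but 1152 is not a perfect cube, contradiction. A monic cubic over Q with no rational root is irreducible (any nontrivial factorization would include a linear factor). Hence x^3 - 1152 is the minimal polynomial of α, and in particular [Q(α):Q] = 3.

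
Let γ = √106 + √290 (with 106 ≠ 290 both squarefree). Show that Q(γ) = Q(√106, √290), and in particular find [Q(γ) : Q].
[Q(γ) : Q] = 4 (equivalently, Q(γ) = Q(√106, √290))

Obviously Q(γ) ⊆ Q(√106, √290), and [Q(√106, √290):Q] = 4 (since 106, 290 are distinct squarefree integers > 1 with 30740 not a perfect square). To show equality we compute the minimal polynomial of γ. From γ = √106 + √290: γ^2 = 106 + 2√(30740) + 290 = 396 + 2√(30740), so γ^2 - 396 = 2√(30740); squaring, (γ^2 - 396)^2 = 4·30740, i.e. γ^4 - 792γ^2 + 156816 - 122960 = 0, i.e. γ^4 - 792γ^2 + 33856 = 0. So γ is a root of x^4 - 792x^2 + 33856. This polynomial is irreducible over Q: it has no rational root (each ±√106 ± √290 is irrational), and any factorization into two quadratics over Q would force √(30740) ∈ Q (pairing opposite roots) or √106, √290 ∈ Q (other pairings), all impossible. Hence [Q(γ):Q] = 4 = [Q(√106, √290):Q], so Q(γ) = Q(√106, √290).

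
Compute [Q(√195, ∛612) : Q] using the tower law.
[Q(√195, ∛612) : Q] = 6

Let L = Q(√195, ∛612). Since Q(√195) ⊂ L and [Q(√195):Q] = 2, the tower law gives 2 | [L:Q]. Likewise Q(∛612) ⊂ L with [Q(∛612):Q] = 3 (because 612 is not a perfect cube), so 3 | [L:Q]. As gcd(2,3) = 1, [L:Q] is divisible by 6. Conversely L is generated over Q by √195 and ∛612, so [L:Q] ≤ 2·3 = 6. Therefore [Q(√195, ∛612) : Q] = 6.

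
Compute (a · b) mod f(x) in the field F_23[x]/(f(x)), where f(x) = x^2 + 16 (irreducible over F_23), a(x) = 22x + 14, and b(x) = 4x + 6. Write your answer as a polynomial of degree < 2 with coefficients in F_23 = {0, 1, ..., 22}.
a · b ≡ 4x + 10 (mod f(x))

Multiply in F_23[x]: a(x)·b(x) = (22x + 14)·(4x + 6) = 19x^2 + 4x + 15. This has degree ≥ 2, so divide by f(x) over F_23: 19x^2 + 4x + 15 = (19)·(x^2 + 16) + (4x + 10). Hence a·b ≡ 4x + 10 (mod f). (F_23[x]/(f) is a field with 23^2 = 529 elements since f is irreducible of degree 2.)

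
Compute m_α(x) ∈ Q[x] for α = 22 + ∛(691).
m_α(x) = x^3 - 66x^2 + 1452x - 11339

Set β = α - 22 = ∛(691), so β^3 = 691. Then (α - 22)^3 - 691 = 0, i.e. α is a root of g(x) = (x - 22)^3 - 691 = x^3 - 66x^2 + 1452x - 11339. Since g(x) = h(x - 22) where h(x) = x^3 - 691, and h is irreducible over Q (because 691 is not a perfect cube, so h has no rational root, and a monic cubic with no rational root is irreducible), g is also irreducible (irreducibility is preserved under the substitution x → x - 22). Hence m_α(x) = x^3 - 66x^2 + 1452x - 11339.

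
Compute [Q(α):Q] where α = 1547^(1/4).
[Q(α):Q] = 4

α is a root of x^4 - 1547. By Eisenstein's criterion at the prime p = 7 (which divides the constant term 1547 but p^2 = 49 does not, since 1547 is squarefree), x^4 - 1547 is irreducible over Q. Hence [Q(α):Q] = 4.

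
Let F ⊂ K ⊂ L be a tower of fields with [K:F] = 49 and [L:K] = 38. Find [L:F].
[L:F] = 1862

The tower law says that for any tower of field extensions F ⊂ K ⊂ L with finite degrees, [L:F] = [L:K] · [K:F]. Here this gives [L:F] = 38 · 49 = 1862.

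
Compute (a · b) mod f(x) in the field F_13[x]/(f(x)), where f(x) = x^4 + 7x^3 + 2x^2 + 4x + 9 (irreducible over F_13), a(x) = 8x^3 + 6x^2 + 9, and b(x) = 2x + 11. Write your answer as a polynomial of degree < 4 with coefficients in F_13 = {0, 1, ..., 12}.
a · b ≡ x^3 + 8x^2 + 6x + 7 (mod f(x))

Multiply in F_13[x]: a(x)·b(x) = (8x^3 + 6x^2 + 9)·(2x + 11) = 3x^4 + 9x^3 + x^2 + 5x + 8. This has degree ≥ 4, so divide by f(x) over F_13: 3x^4 + 9x^3 + x^2 + 5x + 8 = (3)·(x^4 + 7x^3 + 2x^2 + 4x + 9) + (x^3 + 8x^2 + 6x + 7). Hence a·b ≡ x^3 + 8x^2 + 6x + 7 (mod f). (F_13[x]/(f) is a field with 13^4 = 28561 elements since f is irreducible of degree 4.)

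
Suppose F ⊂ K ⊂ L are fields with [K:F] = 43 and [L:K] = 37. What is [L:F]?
[L:F] = 1591

The tower law says that for any tower of field extensions F ⊂ K ⊂ L with finite degrees, [L:F] = [L:K] · [K:F]. Here this gives [L:F] = 37 · 43 = 1591.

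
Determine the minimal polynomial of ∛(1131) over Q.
m_α(x) = x^3 - 1131

α satisfies α^3 = 1131, so x^3 - 1131 annihilates α. By the rational root test, a rational root p/q (in lowest terms) of x^3 - 1131 would satisfy p^3 = 1131 q^3, forcing q = 1 and p^3 = 1131; but 1131 is not a perfect cube, contradiction. A monic cubic over Q with no rational root is irreducible (any nontrivial factorization would include a linear factor). Hence x^3 - 1131 is the minimal polynomial of α, and in particular [Q(α):Q] = 3.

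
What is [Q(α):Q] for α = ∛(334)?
[Q(α):Q] = 3

The minimal polynomial of α is x^3 - 334, irreducible over Q since 334 is not a perfect cube (so x^3 - 334 has no rational root). Hence [Q(α):Q] = deg(m_α) = 3.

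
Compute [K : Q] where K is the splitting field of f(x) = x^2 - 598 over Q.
[K : Q] = 2

f(x) = x^2 - 598 factors as (x - √598)(x + √598). The splitting field is K = Q(√598). Since 598 is squarefree and > 1, it is not a perfect square, so x^2 - 598 is irreducible over Q and [Q(√598) : Q] = 2. Hence [K : Q] = 2.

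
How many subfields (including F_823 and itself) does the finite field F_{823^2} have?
F_{823^2} has 2 subfields

The subfields of F_{p^n} are exactly the fields F_{p^d} for d | n (each is the fixed field of the unique index-d subgroup of Gal(F_{p^n}/F_p) ≅ Z/nZ). The divisors of n = 2 are {1, 2}, giving 2 subfields: F_{823^1}, F_{823^2}.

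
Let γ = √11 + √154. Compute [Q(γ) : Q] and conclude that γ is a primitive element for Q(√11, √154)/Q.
[Q(γ) : Q] = 4 (equivalently, Q(γ) = Q(√11, √154))

Obviously Q(γ) ⊆ Q(√11, √154), and [Q(√11, √154):Q] = 4 (since 11, 154 are distinct squarefree integers > 1 with 1694 not a perfect square). To show equality we compute the minimal polynomial of γ. From γ = √11 + √154: γ^2 = 11 + 2√(1694) + 154 = 165 + 2√(1694), so γ^2 - 165 = 2√(1694); squaring, (γ^2 - 165)^2 = 4·1694, i.e. γ^4 - 330γ^2 + 27225 - 6776 = 0, i.e. γ^4 - 330γ^2 + 20449 = 0. So γ is a root of x^4 - 330x^2 + 20449. This polynomial is irreducible over Q: it has no rational root (each ±√11 ± √154 is irrational), and any factorization into two quadratics over Q would force √(1694) ∈ Q (pairing opposite roots) or √11, √154 ∈ Q (other pairings), all impossible. Hence [Q(γ):Q] = 4 = [Q(√11, √154):Q], so Q(γ) = Q(√11, √154).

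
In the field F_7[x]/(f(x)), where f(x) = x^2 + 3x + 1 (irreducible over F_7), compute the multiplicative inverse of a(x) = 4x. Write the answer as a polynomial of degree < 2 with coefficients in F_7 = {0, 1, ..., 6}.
a(x)^(-1) ≡ 5x + 1 (mod f(x))

Since f is irreducible over F_7, F_7[x]/(f) is a field and a(x) ≠ 0 has an inverse. Apply the extended Euclidean algorithm to f(x) and a(x) in F_7[x]: f(x) = (2x + 6)·a(x) + (1). The last nonzero remainder is the constant 1 = gcd(f, a) in F_7. Back-substituting through the division chain expresses 1 = s(x)·a(x) + t(x)·f(x) with s(x) ≡ 5x + 1 (mod f), so a(x)^(-1) ≡ s(x) = 5x + 1 (mod f). Check: (4x)·(5x + 1) = 6x^2 + 4x ≡ 1 (mod x^2 + 3x + 1).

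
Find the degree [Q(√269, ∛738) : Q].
[Q(√269, ∛738) : Q] = 6

Let L = Q(√269, ∛738). Since Q(√269) ⊂ L and [Q(√269):Q] = 2, the tower law gives 2 | [L:Q]. Likewise Q(∛738) ⊂ L with [Q(∛738):Q] = 3 (because 738 is not a perfect cube), so 3 | [L:Q]. As gcd(2,3) = 1, [L:Q] is divisible by 6. Conversely L is generated over Q by √269 and ∛738, so [L:Q] ≤ 2·3 = 6. Therefore [Q(√269, ∛738) : Q] = 6.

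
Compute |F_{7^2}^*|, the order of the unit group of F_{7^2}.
|F_{7^2}^*| = 48

F_{7^2} has 7^2 = 49 elements; its multiplicative group consists of all nonzero elements, so |F_{7^2}^*| = 49 - 1 = 48. (It is cyclic since any finite subgroup of the multiplicative group of a field is cyclic.)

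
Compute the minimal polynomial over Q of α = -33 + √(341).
m_α(x) = x^2 + 66x + 748

From α + 33 = √(341), squaring gives (α + 33)^2 = 341, i.e. α^2 + 66α + 1089 = 341, so α^2 + 66α + 748 = 0. The discriminant of x^2 + 66x + 748 is (66)^2 - 4·(748) = 4356 - 2992 = 1364, and 4·(341) is not a perfect square in Q since 341 is squarefree and ≠ 1. Hence x^2 + 66x + 748 is irreducible over Q and is the minimal polynomial of α.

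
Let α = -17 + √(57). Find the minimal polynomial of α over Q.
m_α(x) = x^2 + 34x + 232

From α + 17 = √(57), squaring gives (α + 17)^2 = 57, i.e. α^2 + 34α + 289 = 57, so α^2 + 34α + 232 = 0. The discriminant of x^2 + 34x + 232 is (34)^2 - 4·(232) = 1156 - 928 = 228, and 4·(57) is not a perfect square in Q since 57 is squarefree and ≠ 1. Hence x^2 + 34x + 232 is irreducible over Q and is the minimal polynomial of α.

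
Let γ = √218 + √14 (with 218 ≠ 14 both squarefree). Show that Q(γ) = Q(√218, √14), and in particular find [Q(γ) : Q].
[Q(γ) : Q] = 4 (equivalently, Q(γ) = Q(√218, √14))

Obviously Q(γ) ⊆ Q(√218, √14), and [Q(√218, √14):Q] = 4 (since 218, 14 are distinct squarefree integers > 1 with 3052 not a perfect square). To show equality we compute the minimal polynomial of γ. From γ = √218 + √14: γ^2 = 218 + 2√(3052) + 14 = 232 + 2√(3052), so γ^2 - 232 = 2√(3052); squaring, (γ^2 - 232)^2 = 4·3052, i.e. γ^4 - 464γ^2 + 53824 - 12208 = 0, i.e. γ^4 - 464γ^2 + 41616 = 0. So γ is a root of x^4 - 464x^2 + 41616. This polynomial is irreducible over Q: it has no rational root (each ±√218 ± √14 is irrational), and any factorization into two quadratics over Q would force √(3052) ∈ Q (pairing opposite roots) or √218, √14 ∈ Q (other pairings), all impossible. Hence [Q(γ):Q] = 4 = [Q(√218, √14):Q], so Q(γ) = Q(√218, √14).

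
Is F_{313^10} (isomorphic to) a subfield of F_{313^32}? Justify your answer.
No: F_{313^10} is not a subfield of F_{313^32}

F_{p^m} embeds in F_{p^n} iff m | n. Here 10 ∤ 32 (since 32 = 3·10 + 2 with remainder 2 ≠ 0), so F_{313^10} is not a subfield of F_{313^32}. Equivalently: if it were, the tower law would give 10 = [F_{313^10}:F_313] dividing [F_{313^32}:F_313] = 32, contradiction.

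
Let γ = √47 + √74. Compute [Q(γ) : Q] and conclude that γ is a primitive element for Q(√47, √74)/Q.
[Q(γ) : Q] = 4 (equivalently, Q(γ) = Q(√47, √74))

Obviously Q(γ) ⊆ Q(√47, √74), and [Q(√47, √74):Q] = 4 (since 47, 74 are distinct squarefree integers > 1 with 3478 not a perfect square). To show equality we compute the minimal polynomial of γ. From γ = √47 + √74: γ^2 = 47 + 2√(3478) + 74 = 121 + 2√(3478), so γ^2 - 121 = 2√(3478); squaring, (γ^2 - 121)^2 = 4·3478, i.e. γ^4 - 242γ^2 + 14641 - 13912 = 0, i.e. γ^4 - 242γ^2 + 729 = 0. So γ is a root of x^4 - 242x^2 + 729. This polynomial is irreducible over Q: it has no rational root (each ±√47 ± √74 is irrational), and any factorization into two quadratics over Q would force √(3478) ∈ Q (pairing opposite roots) or √47, √74 ∈ Q (other pairings), all impossible. Hence [Q(γ):Q] = 4 = [Q(√47, √74):Q], so Q(γ) = Q(√47, √74).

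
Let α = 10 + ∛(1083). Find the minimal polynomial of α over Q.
m_α(x) = x^3 - 30x^2 + 300x - 2083

Set β = α - 10 = ∛(1083), so β^3 = 1083. Then (α - 10)^3 - 1083 = 0, i.e. α is a root of g(x) = (x - 10)^3 - 1083 = x^3 - 30x^2 + 300x - 2083. Since g(x) = h(x - 10) where h(x) = x^3 - 1083, and h is irreducible over Q (because 1083 is not a perfect cube, so h has no rational root, and a monic cubic with no rational root is irreducible), g is also irreducible (irreducibility is preserved under the substitution x → x - 10). Hence m_α(x) = x^3 - 30x^2 + 300x - 2083.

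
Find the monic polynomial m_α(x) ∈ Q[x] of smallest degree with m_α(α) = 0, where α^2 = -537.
m_α(x) = x^2 + 537

α satisfies α^2 + 537 = 0, so x^2 + 537 annihilates α. Since d = -537 is squarefree and ≠ 1, it is not a perfect square in Q, so x^2 + 537 has no rational root and is therefore irreducible over Q (a degree-2 polynomial over a field is irreducible iff it has no root). Hence m_α(x) = x^2 + 537.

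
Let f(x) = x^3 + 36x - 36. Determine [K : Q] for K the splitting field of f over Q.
[K : Q] = 6

By the rational root test, any rational root of the monic integer polynomial f(x) = x^3 + 36x - 36 must be an integer dividing the constant term -36, i.e. one of ±{1, 2, 3, 4, 6, 9, 12, 18, 36}. Evaluating: f(1) = 1, f(-1) = -73, f(2) = 44, f(-2) = -116, f(3) = 99, f(-3) = -171, f(4) = 172, f(-4) = -244, f(6) = 396, f(-6) = -468, f(9) = 1017, f(-9) = -1089, f(12) = 2124, f(-12) = -2196, f(18) = 6444, f(-18) = -6516, f(36) = 47916, f(-36) = -47988; none is 0, so f has no rational root and is therefore irreducible over Q (a cubic with no linear factor over a field is irreducible). For an irreducible cubic, the Galois group is A_3 or S_3 according as the discriminant disc(f) = -4a^3 - 27b^2 = -4·(36)^3 - 27·(-36)^2 = -221616 is or is not a square in Q. Here disc(f) = -221616 is not a perfect square in Q, so the Galois group of f over Q is not contained in A_3 and must be all of S_3. The splitting field has degree |S_3| = 6 over Q, so [K : Q] = 6.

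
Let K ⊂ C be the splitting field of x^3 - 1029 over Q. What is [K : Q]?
[K : Q] = 6

The roots of x^3 - 1029 are ∛1029, ω∛1029, ω^2∛1029 where ω = e^(2πi/3) is a primitive cube root of unity, so K = Q(∛1029, ω). Now [Q(∛1029):Q] = 3 (since 1029 is not a perfect cube, x^3 - 1029 is irreducible) and [Q(ω):Q] = 2. Both 2 and 3 divide [K:Q], and [K:Q] ≤ 3·2 = 6, so [K:Q] = 6. (Equivalently: Q(∛1029) ⊂ R but ω ∉ R, so [K : Q(∛1029)] = 2.)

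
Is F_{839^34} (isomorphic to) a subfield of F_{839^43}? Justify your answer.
No: F_{839^34} is not a subfield of F_{839^43}

F_{p^m} embeds in F_{p^n} iff m | n. Here 34 ∤ 43 (since 43 = 1·34 + 9 with remainder 9 ≠ 0), so F_{839^34} is not a subfield of F_{839^43}. Equivalently: if it were, the tower law would give 34 = [F_{839^34}:F_839] dividing [F_{839^43}:F_839] = 43, contradiction.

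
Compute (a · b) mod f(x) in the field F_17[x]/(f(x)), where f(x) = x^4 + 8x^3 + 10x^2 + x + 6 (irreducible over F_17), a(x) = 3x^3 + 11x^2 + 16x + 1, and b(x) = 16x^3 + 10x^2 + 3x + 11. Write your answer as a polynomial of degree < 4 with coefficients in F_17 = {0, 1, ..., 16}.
a · b ≡ 7x^3 + 3x^2 + 13x + 2 (mod f(x))

Multiply in F_17[x]: a(x)·b(x) = (3x^3 + 11x^2 + 16x + 1)·(16x^3 + 10x^2 + 3x + 11) = 14x^6 + 2x^5 + x^4 + 4x^3 + 9x^2 + 9x + 11. This has degree ≥ 4, so divide by f(x) over F_17: 14x^6 + 2x^5 + x^4 + 4x^3 + 9x^2 + 9x + 11 = (14x^2 + 9x + 10)·(x^4 + 8x^3 + 10x^2 + x + 6) + (7x^3 + 3x^2 + 13x + 2). Hence a·b ≡ 7x^3 + 3x^2 + 13x + 2 (mod f). (F_17[x]/(f) is a field with 17^4 = 83521 elements since f is irreducible of degree 4.)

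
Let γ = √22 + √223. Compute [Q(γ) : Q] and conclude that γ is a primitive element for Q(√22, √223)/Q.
[Q(γ) : Q] = 4 (equivalently, Q(γ) = Q(√22, √223))

Obviously Q(γ) ⊆ Q(√22, √223), and [Q(√22, √223):Q] = 4 (since 22, 223 are distinct squarefree integers > 1 with 4906 not a perfect square). To show equality we compute the minimal polynomial of γ. From γ = √22 + √223: γ^2 = 22 + 2√(4906) + 223 = 245 + 2√(4906), so γ^2 - 245 = 2√(4906); squaring, (γ^2 - 245)^2 = 4·4906, i.e. γ^4 - 490γ^2 + 60025 - 19624 = 0, i.e. γ^4 - 490γ^2 + 40401 = 0. So γ is a root of x^4 - 490x^2 + 40401. This polynomial is irreducible over Q: it has no rational root (each ±√22 ± √223 is irrational), and any factorization into two quadratics over Q would force √(4906) ∈ Q (pairing opposite roots) or √22, √223 ∈ Q (other pairings), all impossible. Hence [Q(γ):Q] = 4 = [Q(√22, √223):Q], so Q(γ) = Q(√22, √223).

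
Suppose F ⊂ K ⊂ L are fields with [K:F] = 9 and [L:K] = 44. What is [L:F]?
[L:F] = 396

The tower law says that for any tower of field extensions F ⊂ K ⊂ L with finite degrees, [L:F] = [L:K] · [K:F]. Here this gives [L:F] = 44 · 9 = 396.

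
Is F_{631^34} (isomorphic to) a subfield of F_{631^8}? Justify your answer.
No: F_{631^34} is not a subfield of F_{631^8}

F_{p^m} embeds in F_{p^n} iff m | n. Here 34 ∤ 8 (since 8 = 0·34 + 8 with remainder 8 ≠ 0), so F_{631^34} is not a subfield of F_{631^8}. Equivalently: if it were, the tower law would give 34 = [F_{631^34}:F_631] dividing [F_{631^8}:F_631] = 8, contradiction.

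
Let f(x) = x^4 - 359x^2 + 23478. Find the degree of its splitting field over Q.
[K : Q] = 4

Solving the quadratic in x^2: x^2 = (359 ± √(359^2 - 4·23478))/2 = (359 ± √34969)/2 = (359 ± 187)/2, giving x^2 = 273 or x^2 = 86. So f(x) = (x^2 - 273)(x^2 - 86) and the roots of f are ±√273, ±√86. Hence the splitting field is K = Q(√273, √86). Since 273 and 86 are distinct squarefree integers > 1, their product 23478 is not a perfect square, so √86 ∉ Q(√273). By the tower law [K:Q] = [Q(√273,√86):Q(√273)] · [Q(√273):Q] = 2 · 2 = 4.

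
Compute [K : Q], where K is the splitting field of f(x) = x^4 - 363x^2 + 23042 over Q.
[K : Q] = 4

Solving the quadratic in x^2: x^2 = (363 ± √(363^2 - 4·23042))/2 = (363 ± √39601)/2 = (363 ± 199)/2, giving x^2 = 281 or x^2 = 82. So f(x) = (x^2 - 281)(x^2 - 82) and the roots of f are ±√281, ±√82. Hence the splitting field is K = Q(√281, √82). Since 281 and 82 are distinct squarefree integers > 1, their product 23042 is not a perfect square, so √82 ∉ Q(√281). By the tower law [K:Q] = [Q(√281,√82):Q(√281)] · [Q(√281):Q] = 2 · 2 = 4.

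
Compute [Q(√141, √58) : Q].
[Q(√141, √58) : Q] = 4

[Q(√141):Q] = 2 (min poly x^2 - 141, irreducible since 141 is squarefree > 1). For the top step, suppose √58 ∈ Q(√141), say √58 = c + d√141 with c, d ∈ Q. Squaring: 58 = c^2 + 141d^2 + 2cd√141. Since √141 ∉ Q this forces 2cd = 0. If d = 0 then √58 = c ∈ Q, contradicting 58 squarefree > 1. If c = 0 then 58 = 141d^2, so 141·58 = (141d)^2 is a perfect square in Q — but 141·58 = 8178 is not a perfect square (since 141 and 58 are distinct squarefree integers). Contradiction. Hence √58 ∉ Q(√141), so x^2 - 58 stays irreducible over Q(√141) and [Q(√141, √58) : Q(√141)] = 2. By the tower law, [Q(√141, √58) : Q] = 2 · 2 = 4.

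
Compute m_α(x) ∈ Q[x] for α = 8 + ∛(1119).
m_α(x) = x^3 - 24x^2 + 192x - 1631

Set β = α - 8 = ∛(1119), so β^3 = 1119. Then (α - 8)^3 - 1119 = 0, i.e. α is a root of g(x) = (x - 8)^3 - 1119 = x^3 - 24x^2 + 192x - 1631. Since g(x) = h(x - 8) where h(x) = x^3 - 1119, and h is irreducible over Q (because 1119 is not a perfect cube, so h has no rational root, and a monic cubic with no rational root is irreducible), g is also irreducible (irreducibility is preserved under the substitution x → x - 8). Hence m_α(x) = x^3 - 24x^2 + 192x - 1631.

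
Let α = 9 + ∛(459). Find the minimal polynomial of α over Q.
m_α(x) = x^3 - 27x^2 + 243x - 1188

Set β = α - 9 = ∛(459), so β^3 = 459. Then (α - 9)^3 - 459 = 0, i.e. α is a root of g(x) = (x - 9)^3 - 459 = x^3 - 27x^2 + 243x - 1188. Since g(x) = h(x - 9) where h(x) = x^3 - 459, and h is irreducible over Q (because 459 is not a perfect cube, so h has no rational root, and a monic cubic with no rational root is irreducible), g is also irreducible (irreducibility is preserved under the substitution x → x - 9). Hence m_α(x) = x^3 - 27x^2 + 243x - 1188.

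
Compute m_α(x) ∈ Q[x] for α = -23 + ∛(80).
m_α(x) = x^3 + 69x^2 + 1587x + 12087

Set β = α + 23 = ∛(80), so β^3 = 80. Then (α + 23)^3 - 80 = 0, i.e. α is a root of g(x) = (x + 23)^3 - 80 = x^3 + 69x^2 + 1587x + 12087. Since g(x) = h(x + 23) where h(x) = x^3 - 80, and h is irreducible over Q (because 80 is not a perfect cube, so h has no rational root, and a monic cubic with no rational root is irreducible), g is also irreducible (irreducibility is preserved under the substitution x → x + 23). Hence m_α(x) = x^3 + 69x^2 + 1587x + 12087.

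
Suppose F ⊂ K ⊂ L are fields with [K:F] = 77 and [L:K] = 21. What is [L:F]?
[L:F] = 1617

The tower law says that for any tower of field extensions F ⊂ K ⊂ L with finite degrees, [L:F] = [L:K] · [K:F]. Here this gives [L:F] = 21 · 77 = 1617.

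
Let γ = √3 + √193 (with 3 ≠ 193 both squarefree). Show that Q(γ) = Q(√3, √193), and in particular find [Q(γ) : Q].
[Q(γ) : Q] = 4 (equivalently, Q(γ) = Q(√3, √193))

Obviously Q(γ) ⊆ Q(√3, √193), and [Q(√3, √193):Q] = 4 (since 3, 193 are distinct squarefree integers > 1 with 579 not a perfect square). To show equality we compute the minimal polynomial of γ. From γ = √3 + √193: γ^2 = 3 + 2√(579) + 193 = 196 + 2√(579), so γ^2 - 196 = 2√(579); squaring, (γ^2 - 196)^2 = 4·579, i.e. γ^4 - 392γ^2 + 38416 - 2316 = 0, i.e. γ^4 - 392γ^2 + 36100 = 0. So γ is a root of x^4 - 392x^2 + 36100. This polynomial is irreducible over Q: it has no rational root (each ±√3 ± √193 is irrational), and any factorization into two quadratics over Q would force √(579) ∈ Q (pairing opposite roots) or √3, √193 ∈ Q (other pairings), all impossible. Hence [Q(γ):Q] = 4 = [Q(√3, √193):Q], so Q(γ) = Q(√3, √193).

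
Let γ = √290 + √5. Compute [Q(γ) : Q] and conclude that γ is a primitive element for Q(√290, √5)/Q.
[Q(γ) : Q] = 4 (equivalently, Q(γ) = Q(√290, √5))

Obviously Q(γ) ⊆ Q(√290, √5), and [Q(√290, √5):Q] = 4 (since 290, 5 are distinct squarefree integers > 1 with 1450 not a perfect square). To show equality we compute the minimal polynomial of γ. From γ = √290 + √5: γ^2 = 290 + 2√(1450) + 5 = 295 + 2√(1450), so γ^2 - 295 = 2√(1450); squaring, (γ^2 - 295)^2 = 4·1450, i.e. γ^4 - 590γ^2 + 87025 - 5800 = 0, i.e. γ^4 - 590γ^2 + 81225 = 0. So γ is a root of x^4 - 590x^2 + 81225. This polynomial is irreducible over Q: it has no rational root (each ±√290 ± √5 is irrational), and any factorization into two quadratics over Q would force √(1450) ∈ Q (pairing opposite roots) or √290, √5 ∈ Q (other pairings), all impossible. Hence [Q(γ):Q] = 4 = [Q(√290, √5):Q], so Q(γ) = Q(√290, √5).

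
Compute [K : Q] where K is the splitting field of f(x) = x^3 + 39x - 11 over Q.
[K : Q] = 6

By the rational root test, any rational root of the monic integer polynomial f(x) = x^3 + 39x - 11 must be an integer dividing the constant term -11, i.e. one of ±{1, 11}. Evaluating: f(1) = 29, f(-1) = -51, f(11) = 1749, f(-11) = -1771; none is 0, so f has no rational root and is therefore irreducible over Q (a cubic with no linear factor over a field is irreducible). For an irreducible cubic, the Galois group is A_3 or S_3 according as the discriminant disc(f) = -4a^3 - 27b^2 = -4·(39)^3 - 27·(-11)^2 = -240543 is or is not a square in Q. Here disc(f) = -240543 is not a perfect square in Q, so the Galois group of f over Q is not contained in A_3 and must be all of S_3. The splitting field has degree |S_3| = 6 over Q, so [K : Q] = 6.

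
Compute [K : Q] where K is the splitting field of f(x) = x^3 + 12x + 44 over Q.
[K : Q] = 6

By the rational root test, any rational root of the monic integer polynomial f(x) = x^3 + 12x + 44 must be an integer dividing the constant term 44, i.e. one of ±{1, 2, 4, 11, 22, 44}. Evaluating: f(1) = 57, f(-1) = 31, f(2) = 76, f(-2) = 12, f(4) = 156, f(-4) = -68, f(11) = 1507, f(-11) = -1419, f(22) = 10956, f(-22) = -10868, f(44) = 85756, f(-44) = -85668; none is 0, so f has no rational root and is therefore irreducible over Q (a cubic with no linear factor over a field is irreducible). For an irreducible cubic, the Galois group is A_3 or S_3 according as the discriminant disc(f) = -4a^3 - 27b^2 = -4·(12)^3 - 27·(44)^2 = -59184 is or is not a square in Q. Here disc(f) = -59184 is not a perfect square in Q, so the Galois group of f over Q is not contained in A_3 and must be all of S_3. The splitting field has degree |S_3| = 6 over Q, so [K : Q] = 6.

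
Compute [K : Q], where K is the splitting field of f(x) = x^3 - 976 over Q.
[K : Q] = 6

The roots of x^3 - 976 are ∛976, ω∛976, ω^2∛976 where ω = e^(2πi/3) is a primitive cube root of unity, so K = Q(∛976, ω). Now [Q(∛976):Q] = 3 (since 976 is not a perfect cube, x^3 - 976 is irreducible) and [Q(ω):Q] = 2. Both 2 and 3 divide [K:Q], and [K:Q] ≤ 3·2 = 6, so [K:Q] = 6. (Equivalently: Q(∛976) ⊂ R but ω ∉ R, so [K : Q(∛976)] = 2.)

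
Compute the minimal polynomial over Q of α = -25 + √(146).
m_α(x) = x^2 + 50x + 479

From α + 25 = √(146), squaring gives (α + 25)^2 = 146, i.e. α^2 + 50α + 625 = 146, so α^2 + 50α + 479 = 0. The discriminant of x^2 + 50x + 479 is (50)^2 - 4·(479) = 2500 - 1916 = 584, and 4·(146) is not a perfect square in Q since 146 is squarefree and ≠ 1. Hence x^2 + 50x + 479 is irreducible over Q and is the minimal polynomial of α.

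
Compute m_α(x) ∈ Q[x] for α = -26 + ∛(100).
m_α(x) = x^3 + 78x^2 + 2028x + 17476

Set β = α + 26 = ∛(100), so β^3 = 100. Then (α + 26)^3 - 100 = 0, i.e. α is a root of g(x) = (x + 26)^3 - 100 = x^3 + 78x^2 + 2028x + 17476. Since g(x) = h(x + 26) where h(x) = x^3 - 100, and h is irreducible over Q (because 100 is not a perfect cube, so h has no rational root, and a monic cubic with no rational root is irreducible), g is also irreducible (irreducibility is preserved under the substitution x → x + 26). Hence m_α(x) = x^3 + 78x^2 + 2028x + 17476.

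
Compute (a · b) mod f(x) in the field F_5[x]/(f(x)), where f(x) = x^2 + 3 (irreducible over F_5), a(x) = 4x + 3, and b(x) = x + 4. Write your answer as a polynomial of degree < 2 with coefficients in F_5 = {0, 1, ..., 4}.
a · b ≡ 4x (mod f(x))

Multiply in F_5[x]: a(x)·b(x) = (4x + 3)·(x + 4) = 4x^2 + 4x + 2. This has degree ≥ 2, so divide by f(x) over F_5: 4x^2 + 4x + 2 = (4)·(x^2 + 3) + (4x). Hence a·b ≡ 4x (mod f). (F_5[x]/(f) is a field with 5^2 = 25 elements since f is irreducible of degree 2.)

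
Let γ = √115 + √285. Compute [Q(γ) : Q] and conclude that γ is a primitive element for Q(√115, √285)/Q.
[Q(γ) : Q] = 4 (equivalently, Q(γ) = Q(√115, √285))

Obviously Q(γ) ⊆ Q(√115, √285), and [Q(√115, √285):Q] = 4 (since 115, 285 are distinct squarefree integers > 1 with 32775 not a perfect square). To show equality we compute the minimal polynomial of γ. From γ = √115 + √285: γ^2 = 115 + 2√(32775) + 285 = 400 + 2√(32775), so γ^2 - 400 = 2√(32775); squaring, (γ^2 - 400)^2 = 4·32775, i.e. γ^4 - 800γ^2 + 160000 - 131100 = 0, i.e. γ^4 - 800γ^2 + 28900 = 0. So γ is a root of x^4 - 800x^2 + 28900. This polynomial is irreducible over Q: it has no rational root (each ±√115 ± √285 is irrational), and any factorization into two quadratics over Q would force √(32775) ∈ Q (pairing opposite roots) or √115, √285 ∈ Q (other pairings), all impossible. Hence [Q(γ):Q] = 4 = [Q(√115, √285):Q], so Q(γ) = Q(√115, √285).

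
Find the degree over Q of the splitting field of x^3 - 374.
[K : Q] = 6

The roots of x^3 - 374 are ∛374, ω∛374, ω^2∛374 where ω = e^(2πi/3) is a primitive cube root of unity, so K = Q(∛374, ω). Now [Q(∛374):Q] = 3 (since 374 is not a perfect cube, x^3 - 374 is irreducible) and [Q(ω):Q] = 2. Both 2 and 3 divide [K:Q], and [K:Q] ≤ 3·2 = 6, so [K:Q] = 6. (Equivalently: Q(∛374) ⊂ R but ω ∉ R, so [K : Q(∛374)] = 2.)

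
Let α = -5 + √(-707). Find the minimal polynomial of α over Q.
m_α(x) = x^2 + 10x + 732

From α + 5 = √(-707), squaring gives (α + 5)^2 = -707, i.e. α^2 + 10α + 25 = -707, so α^2 + 10α + 732 = 0. The discriminant of x^2 + 10x + 732 is (10)^2 - 4·(732) = 100 - 2928 = -2828, and 4·(-707) is not a perfect square in Q since -707 is squarefree and ≠ 1. Hence x^2 + 10x + 732 is irreducible over Q and is the minimal polynomial of α.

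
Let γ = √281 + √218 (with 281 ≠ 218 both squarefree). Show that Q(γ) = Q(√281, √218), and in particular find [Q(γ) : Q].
[Q(γ) : Q] = 4 (equivalently, Q(γ) = Q(√281, √218))

Obviously Q(γ) ⊆ Q(√281, √218), and [Q(√281, √218):Q] = 4 (since 281, 218 are distinct squarefree integers > 1 with 61258 not a perfect square). To show equality we compute the minimal polynomial of γ. From γ = √281 + √218: γ^2 = 281 + 2√(61258) + 218 = 499 + 2√(61258), so γ^2 - 499 = 2√(61258); squaring, (γ^2 - 499)^2 = 4·61258, i.e. γ^4 - 998γ^2 + 249001 - 245032 = 0, i.e. γ^4 - 998γ^2 + 3969 = 0. So γ is a root of x^4 - 998x^2 + 3969. This polynomial is irreducible over Q: it has no rational root (each ±√281 ± √218 is irrational), and any factorization into two quadratics over Q would force √(61258) ∈ Q (pairing opposite roots) or √281, √218 ∈ Q (other pairings), all impossible. Hence [Q(γ):Q] = 4 = [Q(√281, √218):Q], so Q(γ) = Q(√281, √218).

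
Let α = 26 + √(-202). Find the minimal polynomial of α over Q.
m_α(x) = x^2 - 52x + 878

From α - 26 = √(-202), squaring gives (α - 26)^2 = -202, i.e. α^2 - 52α + 676 = -202, so α^2 - 52α + 878 = 0. The discriminant of x^2 - 52x + 878 is (-52)^2 - 4·(878) = 2704 - 3512 = -808, and 4·(-202) is not a perfect square in Q since -202 is squarefree and ≠ 1. Hence x^2 - 52x + 878 is irreducible over Q and is the minimal polynomial of α.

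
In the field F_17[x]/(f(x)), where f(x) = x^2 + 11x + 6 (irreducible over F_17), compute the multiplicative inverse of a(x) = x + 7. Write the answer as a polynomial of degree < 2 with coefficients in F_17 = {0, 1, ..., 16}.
a(x)^(-1) ≡ 7x + 11 (mod f(x))

Since f is irreducible over F_17, F_17[x]/(f) is a field and a(x) ≠ 0 has an inverse. Apply the extended Euclidean algorithm to f(x) and a(x) in F_17[x]: f(x) = (x + 4)·a(x) + (12). The last nonzero remainder is the constant 12 = gcd(f, a) in F_17. Back-substituting through the division chain expresses 12 = s(x)·a(x) + t(x)·f(x) with s(x) ≡ 16x + 13 (mod f), so (16x + 13)·a(x) ≡ 12 (mod f). Multiplying by 12^(-1) ≡ 10 in F_17 gives a(x)^(-1) ≡ 10·(16x + 13) ≡ 7x + 11 (mod f). Check: (x + 7)·(7x + 11) = 7x^2 + 9x + 9 ≡ 1 (mod x^2 + 11x + 6).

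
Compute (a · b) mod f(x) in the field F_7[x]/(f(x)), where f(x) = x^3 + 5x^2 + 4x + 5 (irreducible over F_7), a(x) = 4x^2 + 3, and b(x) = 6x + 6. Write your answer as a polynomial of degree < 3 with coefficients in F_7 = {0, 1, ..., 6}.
a · b ≡ 2x^2 + 6x + 3 (mod f(x))

Multiply in F_7[x]: a(x)·b(x) = (4x^2 + 3)·(6x + 6) = 3x^3 + 3x^2 + 4x + 4. This has degree ≥ 3, so divide by f(x) over F_7: 3x^3 + 3x^2 + 4x + 4 = (3)·(x^3 + 5x^2 + 4x + 5) + (2x^2 + 6x + 3). Hence a·b ≡ 2x^2 + 6x + 3 (mod f). (F_7[x]/(f) is a field with 7^3 = 343 elements since f is irreducible of degree 3.)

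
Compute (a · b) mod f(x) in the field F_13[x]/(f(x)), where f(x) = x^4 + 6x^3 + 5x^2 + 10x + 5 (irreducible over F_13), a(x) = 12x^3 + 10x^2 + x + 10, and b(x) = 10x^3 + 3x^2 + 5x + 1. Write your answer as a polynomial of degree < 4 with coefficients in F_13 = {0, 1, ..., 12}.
a · b ≡ 7x^3 + 2x^2 + 10x + 5 (mod f(x))

Multiply in F_13[x]: a(x)·b(x) = (12x^3 + 10x^2 + x + 10)·(10x^3 + 3x^2 + 5x + 1) = 3x^6 + 6x^5 + 9x^4 + 9x^3 + 6x^2 + 12x + 10. This has degree ≥ 4, so divide by f(x) over F_13: 3x^6 + 6x^5 + 9x^4 + 9x^3 + 6x^2 + 12x + 10 = (3x^2 + x + 1)·(x^4 + 6x^3 + 5x^2 + 10x + 5) + (7x^3 + 2x^2 + 10x + 5). Hence a·b ≡ 7x^3 + 2x^2 + 10x + 5 (mod f). (F_13[x]/(f) is a field with 13^4 = 28561 elements since f is irreducible of degree 4.)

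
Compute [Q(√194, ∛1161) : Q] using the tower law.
[Q(√194, ∛1161) : Q] = 6

Let L = Q(√194, ∛1161). Since Q(√194) ⊂ L and [Q(√194):Q] = 2, the tower law gives 2 | [L:Q]. Likewise Q(∛1161) ⊂ L with [Q(∛1161):Q] = 3 (because 1161 is not a perfect cube), so 3 | [L:Q]. As gcd(2,3) = 1, [L:Q] is divisible by 6. Conversely L is generated over Q by √194 and ∛1161, so [L:Q] ≤ 2·3 = 6. Therefore [Q(√194, ∛1161) : Q] = 6.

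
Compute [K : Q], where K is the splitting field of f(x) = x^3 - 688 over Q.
[K : Q] = 6

The roots of x^3 - 688 are ∛688, ω∛688, ω^2∛688 where ω = e^(2πi/3) is a primitive cube root of unity, so K = Q(∛688, ω). Now [Q(∛688):Q] = 3 (since 688 is not a perfect cube, x^3 - 688 is irreducible) and [Q(ω):Q] = 2. Both 2 and 3 divide [K:Q], and [K:Q] ≤ 3·2 = 6, so [K:Q] = 6. (Equivalently: Q(∛688) ⊂ R but ω ∉ R, so [K : Q(∛688)] = 2.)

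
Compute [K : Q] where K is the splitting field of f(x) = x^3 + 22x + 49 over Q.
[K : Q] = 6

By the rational root test, any rational root of the monic integer polynomial f(x) = x^3 + 22x + 49 must be an integer dividing the constant term 49, i.e. one of ±{1, 7, 49}. Evaluating: f(1) = 72, f(-1) = 26, f(7) = 546, f(-7) = -448, f(49) = 118776, f(-49) = -118678; none is 0, so f has no rational root and is therefore irreducible over Q (a cubic with no linear factor over a field is irreducible). For an irreducible cubic, the Galois group is A_3 or S_3 according as the discriminant disc(f) = -4a^3 - 27b^2 = -4·(22)^3 - 27·(49)^2 = -107419 is or is not a square in Q. Here disc(f) = -107419 is not a perfect square in Q, so the Galois group of f over Q is not contained in A_3 and must be all of S_3. The splitting field has degree |S_3| = 6 over Q, so [K : Q] = 6.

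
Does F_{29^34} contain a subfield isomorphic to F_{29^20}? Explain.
No: F_{29^20} is not a subfield of F_{29^34}

F_{p^m} embeds in F_{p^n} iff m | n. Here 20 ∤ 34 (since 34 = 1·20 + 14 with remainder 14 ≠ 0), so F_{29^20} is not a subfield of F_{29^34}. Equivalently: if it were, the tower law would give 20 = [F_{29^20}:F_29] dividing [F_{29^34}:F_29] = 34, contradiction.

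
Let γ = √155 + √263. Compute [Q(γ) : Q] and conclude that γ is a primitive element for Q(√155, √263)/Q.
[Q(γ) : Q] = 4 (equivalently, Q(γ) = Q(√155, √263))

Obviously Q(γ) ⊆ Q(√155, √263), and [Q(√155, √263):Q] = 4 (since 155, 263 are distinct squarefree integers > 1 with 40765 not a perfect square). To show equality we compute the minimal polynomial of γ. From γ = √155 + √263: γ^2 = 155 + 2√(40765) + 263 = 418 + 2√(40765), so γ^2 - 418 = 2√(40765); squaring, (γ^2 - 418)^2 = 4·40765, i.e. γ^4 - 836γ^2 + 174724 - 163060 = 0, i.e. γ^4 - 836γ^2 + 11664 = 0. So γ is a root of x^4 - 836x^2 + 11664. This polynomial is irreducible over Q: it has no rational root (each ±√155 ± √263 is irrational), and any factorization into two quadratics over Q would force √(40765) ∈ Q (pairing opposite roots) or √155, √263 ∈ Q (other pairings), all impossible. Hence [Q(γ):Q] = 4 = [Q(√155, √263):Q], so Q(γ) = Q(√155, √263).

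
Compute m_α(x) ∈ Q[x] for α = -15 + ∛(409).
m_α(x) = x^3 + 45x^2 + 675x + 2966

Set β = α + 15 = ∛(409), so β^3 = 409. Then (α + 15)^3 - 409 = 0, i.e. α is a root of g(x) = (x + 15)^3 - 409 = x^3 + 45x^2 + 675x + 2966. Since g(x) = h(x + 15) where h(x) = x^3 - 409, and h is irreducible over Q (because 409 is not a perfect cube, so h has no rational root, and a monic cubic with no rational root is irreducible), g is also irreducible (irreducibility is preserved under the substitution x → x + 15). Hence m_α(x) = x^3 + 45x^2 + 675x + 2966.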